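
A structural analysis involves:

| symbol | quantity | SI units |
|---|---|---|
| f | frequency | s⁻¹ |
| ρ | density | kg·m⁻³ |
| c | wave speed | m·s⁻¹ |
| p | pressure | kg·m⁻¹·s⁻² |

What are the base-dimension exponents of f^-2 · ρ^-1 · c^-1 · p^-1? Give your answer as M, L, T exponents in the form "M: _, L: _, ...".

Collect each base-dimension exponent across the product:
  M: −2·(0) − (1) − (0) − (1) = -2
  L: −2·(0) − (-3) − (1) − (-1) = 3
  T: −2·(-1) − (0) − (-1) − (-2) = 5
So the dimensions are [M⁻² L³ T⁵].

M: -2, L: 3, T: 5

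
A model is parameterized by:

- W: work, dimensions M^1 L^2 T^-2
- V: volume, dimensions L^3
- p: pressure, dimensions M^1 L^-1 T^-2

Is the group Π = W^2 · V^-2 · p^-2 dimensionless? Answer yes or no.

Sum the exponent of each base dimension across the product:
  M: 2·[W]_M − 2·[V]_M − 2·[p]_M = 2·(1) − 2·(0) − 2·(1) = 0
  L: 2·[W]_L − 2·[V]_L − 2·[p]_L = 2·(2) − 2·(3) − 2·(-1) = 0
  T: 2·[W]_T − 2·[V]_T − 2·[p]_T = 2·(-2) − 2·(0) − 2·(-2) = 0
All base exponents vanish — dimensionless.

yes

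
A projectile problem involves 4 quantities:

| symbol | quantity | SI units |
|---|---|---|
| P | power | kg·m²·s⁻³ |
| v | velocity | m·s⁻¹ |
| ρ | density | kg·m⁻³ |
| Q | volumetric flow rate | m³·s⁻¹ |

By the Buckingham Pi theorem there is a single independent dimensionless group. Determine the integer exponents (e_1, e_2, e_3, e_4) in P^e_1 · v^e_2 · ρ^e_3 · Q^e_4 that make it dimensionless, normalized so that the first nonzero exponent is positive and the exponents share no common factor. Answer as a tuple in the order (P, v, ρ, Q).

(1, -2, -1, -1)

M: e_1·(1) + e_2·(0) + e_3·(1) + e_4·(0) = 0
L: e_1·(2) + e_2·(1) + e_3·(-3) + e_4·(3) = 0
T: e_1·(-3) + e_2·(-1) + e_3·(0) + e_4·(-1) = 0
Solving this homogeneous linear system for the smallest-integer solution (first nonzero entry positive) gives (1, -2, -1, -1).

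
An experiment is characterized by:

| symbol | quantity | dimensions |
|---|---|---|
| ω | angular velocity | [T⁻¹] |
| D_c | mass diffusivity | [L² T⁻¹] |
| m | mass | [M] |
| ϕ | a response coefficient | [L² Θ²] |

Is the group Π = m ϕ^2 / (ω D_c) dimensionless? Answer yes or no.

no

Sum the exponent of each base dimension across the product:
  M: −[ω]_M − [D_c]_M + [m]_M + 2·[ϕ]_M = −(0) − (0) + (1) + 2·(0) = 1
  L: −[ω]_L − [D_c]_L + [m]_L + 2·[ϕ]_L = −(0) − (2) + (0) + 2·(2) = 2
  T: −[ω]_T − [D_c]_T + [m]_T + 2·[ϕ]_T = −(-1) − (-1) + (0) + 2·(0) = 2
  Θ: −[ω]_Θ − [D_c]_Θ + [m]_Θ + 2·[ϕ]_Θ = −(0) − (0) + (0) + 2·(2) = 4
Net dimensions [M L² T² Θ⁴] ≠ [1] — not dimensionless.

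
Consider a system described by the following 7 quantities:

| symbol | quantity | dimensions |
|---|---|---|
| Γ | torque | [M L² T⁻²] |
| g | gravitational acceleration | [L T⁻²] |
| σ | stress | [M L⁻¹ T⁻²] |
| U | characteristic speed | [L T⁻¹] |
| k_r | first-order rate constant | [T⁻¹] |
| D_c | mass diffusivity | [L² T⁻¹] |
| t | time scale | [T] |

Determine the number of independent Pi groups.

There are 7 variables and 3 base dimensions (M, L, T).
The dimension matrix has rank 3.
Independent dimensionless groups: 7 − 3 = 4.

4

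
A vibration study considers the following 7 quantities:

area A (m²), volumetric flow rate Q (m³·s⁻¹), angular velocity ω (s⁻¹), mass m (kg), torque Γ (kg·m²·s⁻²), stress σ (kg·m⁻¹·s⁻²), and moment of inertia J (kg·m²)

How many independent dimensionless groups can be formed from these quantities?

4

There are 7 variables and 3 base dimensions (M, L, T).
The dimension matrix has rank 3.
Independent dimensionless groups: 7 − 3 = 4.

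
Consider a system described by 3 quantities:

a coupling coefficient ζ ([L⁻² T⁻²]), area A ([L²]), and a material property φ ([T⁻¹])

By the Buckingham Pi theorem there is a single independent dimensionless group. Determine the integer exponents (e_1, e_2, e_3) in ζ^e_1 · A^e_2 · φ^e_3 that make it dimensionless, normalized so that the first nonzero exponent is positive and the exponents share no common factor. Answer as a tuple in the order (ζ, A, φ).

(1, 1, -2)

L: e_1·(-2) + e_2·(2) + e_3·(0) = 0
T: e_1·(-2) + e_2·(0) + e_3·(-1) = 0
Solving this homogeneous linear system for the smallest-integer solution (first nonzero entry positive) gives (1, 1, -2).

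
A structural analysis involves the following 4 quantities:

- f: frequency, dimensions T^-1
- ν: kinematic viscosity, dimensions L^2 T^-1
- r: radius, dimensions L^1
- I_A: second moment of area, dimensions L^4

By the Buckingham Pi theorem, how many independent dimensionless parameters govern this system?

There are 4 variables and 2 base dimensions (L, T).
The dimension matrix has rank 2.
Independent dimensionless groups: 4 − 2 = 2.

2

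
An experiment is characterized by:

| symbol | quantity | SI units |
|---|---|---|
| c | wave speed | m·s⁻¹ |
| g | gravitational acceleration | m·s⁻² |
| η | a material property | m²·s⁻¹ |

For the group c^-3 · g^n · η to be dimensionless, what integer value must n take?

1

Balance the L exponent: (1)·n from g, plus −3·(1) + (2) = -1 from the rest, must sum to zero.
n − 1 = 0, so n = 1.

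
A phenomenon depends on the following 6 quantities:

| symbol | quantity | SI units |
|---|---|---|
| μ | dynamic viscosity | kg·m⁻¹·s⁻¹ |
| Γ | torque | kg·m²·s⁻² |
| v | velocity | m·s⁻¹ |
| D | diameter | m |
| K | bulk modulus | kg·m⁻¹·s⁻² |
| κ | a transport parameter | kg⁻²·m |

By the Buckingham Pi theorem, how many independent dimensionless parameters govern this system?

3

There are 6 variables and 3 base dimensions (M, L, T).
The dimension matrix has rank 3.
Independent dimensionless groups: 6 − 3 = 3.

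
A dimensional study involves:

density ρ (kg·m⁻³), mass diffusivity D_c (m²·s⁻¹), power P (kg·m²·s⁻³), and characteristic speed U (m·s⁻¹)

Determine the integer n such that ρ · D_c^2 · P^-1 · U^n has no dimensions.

Balance the L exponent: (1)·n from U, plus (-3) + 2·(2) − (2) = -1 from the rest, must sum to zero.
n − 1 = 0, so n = 1.

1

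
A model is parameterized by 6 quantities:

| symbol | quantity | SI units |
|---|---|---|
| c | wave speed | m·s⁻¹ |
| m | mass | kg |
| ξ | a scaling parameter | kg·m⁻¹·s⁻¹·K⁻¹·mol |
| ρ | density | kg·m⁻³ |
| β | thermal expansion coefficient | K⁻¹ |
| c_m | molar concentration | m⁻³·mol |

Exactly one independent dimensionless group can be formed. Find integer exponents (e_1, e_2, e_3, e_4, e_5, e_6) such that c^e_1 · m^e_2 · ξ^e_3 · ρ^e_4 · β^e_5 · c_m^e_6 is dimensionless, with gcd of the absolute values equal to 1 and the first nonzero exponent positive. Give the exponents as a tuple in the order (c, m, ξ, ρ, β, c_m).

M: e_1·(0) + e_2·(1) + e_3·(1) + e_4·(1) + e_5·(0) + e_6·(0) = 0
L: e_1·(1) + e_2·(0) + e_3·(-1) + e_4·(-3) + e_5·(0) + e_6·(-3) = 0
T: e_1·(-1) + e_2·(0) + e_3·(-1) + e_4·(0) + e_5·(0) + e_6·(0) = 0
Θ: e_1·(0) + e_2·(0) + e_3·(-1) + e_4·(0) + e_5·(-1) + e_6·(0) = 0
N: e_1·(0) + e_2·(0) + e_3·(1) + e_4·(0) + e_5·(0) + e_6·(1) = 0
Solving this homogeneous linear system for the smallest-integer solution (first nonzero entry positive) gives (3, 4, -3, -1, 3, 3).

(3, 4, -3, -1, 3, 3)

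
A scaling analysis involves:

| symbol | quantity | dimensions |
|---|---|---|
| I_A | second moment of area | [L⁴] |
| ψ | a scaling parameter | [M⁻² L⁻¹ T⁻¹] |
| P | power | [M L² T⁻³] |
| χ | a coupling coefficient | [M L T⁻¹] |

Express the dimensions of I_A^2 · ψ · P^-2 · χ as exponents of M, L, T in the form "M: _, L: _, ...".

M: -3, L: 4, T: 4

Collect each base-dimension exponent across the product:
  M: 2·(0) + (-2) − 2·(1) + (1) = -3
  L: 2·(4) + (-1) − 2·(2) + (1) = 4
  T: 2·(0) + (-1) − 2·(-3) + (-1) = 4
So the dimensions are [M⁻³ L⁴ T⁴].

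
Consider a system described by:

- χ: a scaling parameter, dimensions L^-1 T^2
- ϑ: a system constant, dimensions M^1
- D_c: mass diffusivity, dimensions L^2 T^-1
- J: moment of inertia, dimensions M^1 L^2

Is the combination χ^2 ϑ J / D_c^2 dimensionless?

no

Sum the exponent of each base dimension across the product:
  M: 2·[χ]_M + [ϑ]_M − 2·[D_c]_M + [J]_M = 2·(0) + (1) − 2·(0) + (1) = 2
  L: 2·[χ]_L + [ϑ]_L − 2·[D_c]_L + [J]_L = 2·(-1) + (0) − 2·(2) + (2) = -4
  T: 2·[χ]_T + [ϑ]_T − 2·[D_c]_T + [J]_T = 2·(2) + (0) − 2·(-1) + (0) = 6
Net dimensions [M² L⁻⁴ T⁶] ≠ [1] — not dimensionless.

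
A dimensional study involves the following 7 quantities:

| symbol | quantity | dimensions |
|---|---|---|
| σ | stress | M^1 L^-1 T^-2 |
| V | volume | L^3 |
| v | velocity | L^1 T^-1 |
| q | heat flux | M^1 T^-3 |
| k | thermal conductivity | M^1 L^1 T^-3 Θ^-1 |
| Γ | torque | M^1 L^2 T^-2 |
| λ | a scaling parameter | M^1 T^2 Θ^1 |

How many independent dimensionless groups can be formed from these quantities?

There are 7 variables and 4 base dimensions (M, L, T, Θ).
The dimension matrix has rank 4.
Independent dimensionless groups: 7 − 4 = 3.

3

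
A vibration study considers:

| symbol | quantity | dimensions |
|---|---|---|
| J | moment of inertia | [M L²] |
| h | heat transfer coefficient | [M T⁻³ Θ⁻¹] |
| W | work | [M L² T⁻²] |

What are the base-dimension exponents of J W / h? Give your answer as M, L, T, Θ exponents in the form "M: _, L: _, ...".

M: 1, L: 4, T: 1, Θ: 1

Collect each base-dimension exponent across the product:
  M: (1) − (1) + (1) = 1
  L: (2) − (0) + (2) = 4
  T: (0) − (-3) + (-2) = 1
  Θ: (0) − (-1) + (0) = 1
So the dimensions are [M L⁴ T Θ].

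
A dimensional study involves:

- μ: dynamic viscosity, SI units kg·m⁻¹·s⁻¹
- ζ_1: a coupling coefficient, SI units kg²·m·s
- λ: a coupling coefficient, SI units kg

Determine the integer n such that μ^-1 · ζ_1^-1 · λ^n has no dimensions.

3

Balance the M exponent: (1)·n from λ, plus −(1) − (2) = -3 from the rest, must sum to zero.
n − 3 = 0, so n = 3.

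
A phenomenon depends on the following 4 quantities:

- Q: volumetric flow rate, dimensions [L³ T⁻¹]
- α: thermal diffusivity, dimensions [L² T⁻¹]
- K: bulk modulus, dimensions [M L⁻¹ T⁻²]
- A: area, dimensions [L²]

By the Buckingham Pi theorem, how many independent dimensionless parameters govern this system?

1

There are 4 variables and 3 base dimensions (M, L, T).
The dimension matrix has rank 3.
Independent dimensionless groups: 4 − 3 = 1.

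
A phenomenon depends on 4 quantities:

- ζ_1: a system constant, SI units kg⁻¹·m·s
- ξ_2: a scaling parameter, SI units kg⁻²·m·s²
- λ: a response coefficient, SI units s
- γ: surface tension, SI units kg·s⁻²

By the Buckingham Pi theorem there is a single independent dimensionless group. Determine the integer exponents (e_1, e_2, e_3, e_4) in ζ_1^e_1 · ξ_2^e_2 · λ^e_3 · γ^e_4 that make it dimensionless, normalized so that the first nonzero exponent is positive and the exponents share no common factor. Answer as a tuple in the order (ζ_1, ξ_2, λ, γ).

M: e_1·(-1) + e_2·(-2) + e_3·(0) + e_4·(1) = 0
L: e_1·(1) + e_2·(1) + e_3·(0) + e_4·(0) = 0
T: e_1·(1) + e_2·(2) + e_3·(1) + e_4·(-2) = 0
Solving this homogeneous linear system for the smallest-integer solution (first nonzero entry positive) gives (1, -1, -1, -1).

(1, -1, -1, -1)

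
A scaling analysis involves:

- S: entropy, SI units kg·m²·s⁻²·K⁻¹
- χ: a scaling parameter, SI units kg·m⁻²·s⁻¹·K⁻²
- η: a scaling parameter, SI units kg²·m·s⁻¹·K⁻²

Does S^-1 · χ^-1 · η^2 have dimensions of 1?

Sum the exponent of each base dimension across the product:
  M: −[S]_M − [χ]_M + 2·[η]_M = −(1) − (1) + 2·(2) = 2
  L: −[S]_L − [χ]_L + 2·[η]_L = −(2) − (-2) + 2·(1) = 2
  T: −[S]_T − [χ]_T + 2·[η]_T = −(-2) − (-1) + 2·(-1) = 1
  Θ: −[S]_Θ − [χ]_Θ + 2·[η]_Θ = −(-1) − (-2) + 2·(-2) = -1
Net dimensions [M² L² T Θ⁻¹] ≠ [1] — not dimensionless.

no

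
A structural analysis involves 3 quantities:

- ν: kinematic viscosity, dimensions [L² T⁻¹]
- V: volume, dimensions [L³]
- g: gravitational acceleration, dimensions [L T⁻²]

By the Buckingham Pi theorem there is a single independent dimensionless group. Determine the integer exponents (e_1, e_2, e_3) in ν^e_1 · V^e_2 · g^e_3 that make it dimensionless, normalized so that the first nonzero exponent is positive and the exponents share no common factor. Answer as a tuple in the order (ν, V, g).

L: e_1·(2) + e_2·(3) + e_3·(1) = 0
T: e_1·(-1) + e_2·(0) + e_3·(-2) = 0
Solving this homogeneous linear system for the smallest-integer solution (first nonzero entry positive) gives (2, -1, -1).

(2, -1, -1)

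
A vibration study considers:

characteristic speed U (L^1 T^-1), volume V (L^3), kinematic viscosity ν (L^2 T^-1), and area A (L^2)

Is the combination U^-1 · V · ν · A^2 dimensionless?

Sum the exponent of each base dimension across the product:
  L: −[U]_L + [V]_L + [ν]_L + 2·[A]_L = −(1) + (3) + (2) + 2·(2) = 8
  T: −[U]_T + [V]_T + [ν]_T + 2·[A]_T = −(-1) + (0) + (-1) + 2·(0) = 0
Net dimensions [L⁸] ≠ [1] — not dimensionless.

no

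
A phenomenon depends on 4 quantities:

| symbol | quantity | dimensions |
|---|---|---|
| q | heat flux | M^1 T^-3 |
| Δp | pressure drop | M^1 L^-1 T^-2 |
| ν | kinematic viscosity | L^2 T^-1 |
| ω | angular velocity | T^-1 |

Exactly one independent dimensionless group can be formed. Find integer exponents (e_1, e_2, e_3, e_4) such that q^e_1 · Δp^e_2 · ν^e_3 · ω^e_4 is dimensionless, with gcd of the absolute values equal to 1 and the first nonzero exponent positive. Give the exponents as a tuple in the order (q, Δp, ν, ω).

(2, -2, -1, -1)

M: e_1·(1) + e_2·(1) + e_3·(0) + e_4·(0) = 0
L: e_1·(0) + e_2·(-1) + e_3·(2) + e_4·(0) = 0
T: e_1·(-3) + e_2·(-2) + e_3·(-1) + e_4·(-1) = 0
Solving this homogeneous linear system for the smallest-integer solution (first nonzero entry positive) gives (2, -2, -1, -1).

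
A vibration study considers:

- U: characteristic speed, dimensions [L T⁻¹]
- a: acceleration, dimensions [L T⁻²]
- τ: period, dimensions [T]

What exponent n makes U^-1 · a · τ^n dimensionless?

Balance the T exponent: (1)·n from τ, plus −(-1) + (-2) = -1 from the rest, must sum to zero.
n − 1 = 0, so n = 1.

1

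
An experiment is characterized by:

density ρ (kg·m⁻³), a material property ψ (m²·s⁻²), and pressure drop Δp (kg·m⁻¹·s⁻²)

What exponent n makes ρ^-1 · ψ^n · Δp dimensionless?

-1

Balance the L exponent: (2)·n from ψ, plus −(-3) + (-1) = 2 from the rest, must sum to zero.
2n + 2 = 0, so n = -1.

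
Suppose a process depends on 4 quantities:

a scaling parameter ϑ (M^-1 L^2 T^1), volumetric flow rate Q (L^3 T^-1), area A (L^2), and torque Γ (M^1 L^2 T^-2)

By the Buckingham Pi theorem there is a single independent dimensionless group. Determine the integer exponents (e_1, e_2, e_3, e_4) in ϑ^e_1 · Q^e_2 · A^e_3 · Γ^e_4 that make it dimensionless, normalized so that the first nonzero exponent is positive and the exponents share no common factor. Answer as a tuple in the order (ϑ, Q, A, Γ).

M: e_1·(-1) + e_2·(0) + e_3·(0) + e_4·(1) = 0
L: e_1·(2) + e_2·(3) + e_3·(2) + e_4·(2) = 0
T: e_1·(1) + e_2·(-1) + e_3·(0) + e_4·(-2) = 0
Solving this homogeneous linear system for the smallest-integer solution (first nonzero entry positive) gives (2, -2, -1, 2).

(2, -2, -1, 2)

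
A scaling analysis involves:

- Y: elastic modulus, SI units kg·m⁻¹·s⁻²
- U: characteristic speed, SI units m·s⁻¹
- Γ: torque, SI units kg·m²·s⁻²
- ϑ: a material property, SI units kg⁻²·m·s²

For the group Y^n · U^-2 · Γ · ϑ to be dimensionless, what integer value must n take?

Balance the M exponent: (1)·n from Y, plus −2·(0) + (1) + (-2) = -1 from the rest, must sum to zero.
n − 1 = 0, so n = 1.

1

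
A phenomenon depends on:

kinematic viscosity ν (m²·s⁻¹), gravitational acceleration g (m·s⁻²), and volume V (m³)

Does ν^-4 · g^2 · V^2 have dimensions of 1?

yes

Sum the exponent of each base dimension across the product:
  M: −4·[ν]_M + 2·[g]_M + 2·[V]_M = −4·(0) + 2·(0) + 2·(0) = 0
  L: −4·[ν]_L + 2·[g]_L + 2·[V]_L = −4·(2) + 2·(1) + 2·(3) = 0
  T: −4·[ν]_T + 2·[g]_T + 2·[V]_T = −4·(-1) + 2·(-2) + 2·(0) = 0
All base exponents vanish — dimensionless.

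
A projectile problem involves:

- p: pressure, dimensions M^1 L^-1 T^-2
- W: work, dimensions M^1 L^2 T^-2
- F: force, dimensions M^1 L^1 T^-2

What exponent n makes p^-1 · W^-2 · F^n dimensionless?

Balance the M exponent: (1)·n from F, plus −(1) − 2·(1) = -3 from the rest, must sum to zero.
n − 3 = 0, so n = 3.

3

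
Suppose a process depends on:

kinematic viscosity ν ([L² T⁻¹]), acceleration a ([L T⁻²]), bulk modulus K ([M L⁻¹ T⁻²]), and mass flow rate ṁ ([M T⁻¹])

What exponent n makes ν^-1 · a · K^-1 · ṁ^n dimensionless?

1

Balance the M exponent: (1)·n from ṁ, plus −(0) + (0) − (1) = -1 from the rest, must sum to zero.
n − 1 = 0, so n = 1.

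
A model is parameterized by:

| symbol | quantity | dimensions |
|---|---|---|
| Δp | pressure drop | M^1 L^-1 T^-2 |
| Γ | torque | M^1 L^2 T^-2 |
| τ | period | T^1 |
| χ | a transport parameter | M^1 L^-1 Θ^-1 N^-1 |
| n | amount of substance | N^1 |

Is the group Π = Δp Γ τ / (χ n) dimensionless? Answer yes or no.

no

Sum the exponent of each base dimension across the product:
  M: [Δp]_M + [Γ]_M + [τ]_M − [χ]_M − [n]_M = (1) + (1) + (0) − (1) − (0) = 1
  L: [Δp]_L + [Γ]_L + [τ]_L − [χ]_L − [n]_L = (-1) + (2) + (0) − (-1) − (0) = 2
  T: [Δp]_T + [Γ]_T + [τ]_T − [χ]_T − [n]_T = (-2) + (-2) + (1) − (0) − (0) = -3
  Θ: [Δp]_Θ + [Γ]_Θ + [τ]_Θ − [χ]_Θ − [n]_Θ = (0) + (0) + (0) − (-1) − (0) = 1
  N: [Δp]_N + [Γ]_N + [τ]_N − [χ]_N − [n]_N = (0) + (0) + (0) − (-1) − (1) = 0
Net dimensions [M L² T⁻³ Θ] ≠ [1] — not dimensionless.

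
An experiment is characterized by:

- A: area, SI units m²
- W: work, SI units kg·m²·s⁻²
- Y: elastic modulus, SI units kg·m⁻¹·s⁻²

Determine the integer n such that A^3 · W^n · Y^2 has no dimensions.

Balance the M exponent: (1)·n from W, plus 3·(0) + 2·(1) = 2 from the rest, must sum to zero.
n + 2 = 0, so n = -2.

-2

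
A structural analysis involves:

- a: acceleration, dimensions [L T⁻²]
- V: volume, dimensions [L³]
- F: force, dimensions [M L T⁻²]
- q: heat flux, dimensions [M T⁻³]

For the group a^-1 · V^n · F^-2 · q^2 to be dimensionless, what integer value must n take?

1

Balance the L exponent: (3)·n from V, plus −(1) − 2·(1) + 2·(0) = -3 from the rest, must sum to zero.
3n − 3 = 0, so n = 1.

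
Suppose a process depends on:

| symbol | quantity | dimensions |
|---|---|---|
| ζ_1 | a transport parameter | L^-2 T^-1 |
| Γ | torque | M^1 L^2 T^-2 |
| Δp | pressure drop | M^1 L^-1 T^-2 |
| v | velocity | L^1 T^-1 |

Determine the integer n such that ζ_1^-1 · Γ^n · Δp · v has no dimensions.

Balance the M exponent: (1)·n from Γ, plus −(0) + (1) + (0) = 1 from the rest, must sum to zero.
n + 1 = 0, so n = -1.

-1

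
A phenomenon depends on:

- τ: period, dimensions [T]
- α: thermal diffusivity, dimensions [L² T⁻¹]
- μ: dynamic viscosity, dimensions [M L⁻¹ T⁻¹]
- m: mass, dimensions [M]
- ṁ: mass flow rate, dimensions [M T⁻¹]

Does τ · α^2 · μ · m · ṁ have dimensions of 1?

no

Sum the exponent of each base dimension across the product:
  M: [τ]_M + 2·[α]_M + [μ]_M + [m]_M + [ṁ]_M = (0) + 2·(0) + (1) + (1) + (1) = 3
  L: [τ]_L + 2·[α]_L + [μ]_L + [m]_L + [ṁ]_L = (0) + 2·(2) + (-1) + (0) + (0) = 3
  T: [τ]_T + 2·[α]_T + [μ]_T + [m]_T + [ṁ]_T = (1) + 2·(-1) + (-1) + (0) + (-1) = -3
Net dimensions [M³ L³ T⁻³] ≠ [1] — not dimensionless.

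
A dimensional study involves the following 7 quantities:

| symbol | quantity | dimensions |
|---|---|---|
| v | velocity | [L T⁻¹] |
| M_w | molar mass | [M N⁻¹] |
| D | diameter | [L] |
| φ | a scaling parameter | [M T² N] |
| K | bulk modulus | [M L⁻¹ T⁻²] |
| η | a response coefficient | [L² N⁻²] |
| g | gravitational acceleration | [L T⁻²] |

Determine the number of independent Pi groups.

There are 7 variables and 4 base dimensions (M, L, T, N).
The dimension matrix has rank 4.
Independent dimensionless groups: 7 − 4 = 3.

3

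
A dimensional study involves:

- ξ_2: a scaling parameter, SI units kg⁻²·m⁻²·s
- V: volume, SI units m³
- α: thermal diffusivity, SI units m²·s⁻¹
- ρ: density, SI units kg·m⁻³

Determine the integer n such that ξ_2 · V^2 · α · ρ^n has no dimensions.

Balance the M exponent: (1)·n from ρ, plus (-2) + 2·(0) + (0) = -2 from the rest, must sum to zero.
n − 2 = 0, so n = 2.

2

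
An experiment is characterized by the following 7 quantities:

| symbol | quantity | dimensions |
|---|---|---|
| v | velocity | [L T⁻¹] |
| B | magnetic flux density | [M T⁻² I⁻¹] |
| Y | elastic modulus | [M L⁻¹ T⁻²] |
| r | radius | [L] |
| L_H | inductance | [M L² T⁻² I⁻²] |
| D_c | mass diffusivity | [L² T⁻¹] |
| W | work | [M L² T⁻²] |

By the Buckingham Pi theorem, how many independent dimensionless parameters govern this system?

3

There are 7 variables and 4 base dimensions (M, L, T, I).
The dimension matrix has rank 4.
Independent dimensionless groups: 7 − 4 = 3.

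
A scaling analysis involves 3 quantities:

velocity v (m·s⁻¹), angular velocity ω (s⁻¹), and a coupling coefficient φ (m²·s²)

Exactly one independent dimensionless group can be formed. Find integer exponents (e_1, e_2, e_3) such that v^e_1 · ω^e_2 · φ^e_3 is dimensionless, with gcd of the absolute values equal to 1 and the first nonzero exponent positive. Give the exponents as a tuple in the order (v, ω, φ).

(2, -4, -1)

L: e_1·(1) + e_2·(0) + e_3·(2) = 0
T: e_1·(-1) + e_2·(-1) + e_3·(2) = 0
Solving this homogeneous linear system for the smallest-integer solution (first nonzero entry positive) gives (2, -4, -1).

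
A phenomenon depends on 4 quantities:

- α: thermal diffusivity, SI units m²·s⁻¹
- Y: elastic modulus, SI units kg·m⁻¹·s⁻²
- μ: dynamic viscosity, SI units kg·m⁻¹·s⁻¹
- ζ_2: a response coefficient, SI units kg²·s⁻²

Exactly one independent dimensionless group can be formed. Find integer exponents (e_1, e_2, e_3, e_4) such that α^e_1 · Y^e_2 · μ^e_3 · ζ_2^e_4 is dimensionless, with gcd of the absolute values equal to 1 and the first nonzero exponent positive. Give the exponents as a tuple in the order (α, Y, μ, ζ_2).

M: e_1·(0) + e_2·(1) + e_3·(1) + e_4·(2) = 0
L: e_1·(2) + e_2·(-1) + e_3·(-1) + e_4·(0) = 0
T: e_1·(-1) + e_2·(-2) + e_3·(-1) + e_4·(-2) = 0
Solving this homogeneous linear system for the smallest-integer solution (first nonzero entry positive) gives (1, -1, 3, -1).

(1, -1, 3, -1)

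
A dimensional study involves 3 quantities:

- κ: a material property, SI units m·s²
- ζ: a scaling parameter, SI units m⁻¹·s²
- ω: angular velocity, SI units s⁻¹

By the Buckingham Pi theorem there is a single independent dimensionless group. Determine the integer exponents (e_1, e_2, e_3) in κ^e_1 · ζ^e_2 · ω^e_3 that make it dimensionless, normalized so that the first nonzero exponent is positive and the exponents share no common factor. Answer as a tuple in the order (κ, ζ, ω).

L: e_1·(1) + e_2·(-1) + e_3·(0) = 0
T: e_1·(2) + e_2·(2) + e_3·(-1) = 0
Solving this homogeneous linear system for the smallest-integer solution (first nonzero entry positive) gives (1, 1, 4).

(1, 1, 4)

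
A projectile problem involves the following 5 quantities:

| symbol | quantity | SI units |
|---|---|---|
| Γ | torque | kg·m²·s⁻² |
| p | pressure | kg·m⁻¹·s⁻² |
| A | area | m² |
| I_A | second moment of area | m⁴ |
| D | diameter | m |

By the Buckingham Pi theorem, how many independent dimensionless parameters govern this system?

3

There are 5 variables and 3 base dimensions (M, L, T).
The dimension matrix has rank 2 (less than 3: the dimension vectors are linearly dependent).
Independent dimensionless groups: 5 − 2 = 3.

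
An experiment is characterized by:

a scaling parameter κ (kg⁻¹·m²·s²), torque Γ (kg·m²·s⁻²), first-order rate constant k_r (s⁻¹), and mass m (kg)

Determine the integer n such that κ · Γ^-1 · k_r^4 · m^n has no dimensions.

2

Balance the M exponent: (1)·n from m, plus (-1) − (1) + 4·(0) = -2 from the rest, must sum to zero.
n − 2 = 0, so n = 2.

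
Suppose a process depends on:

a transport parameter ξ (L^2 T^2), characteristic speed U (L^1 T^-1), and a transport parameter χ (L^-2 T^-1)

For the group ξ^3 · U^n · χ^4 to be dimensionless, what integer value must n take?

2

Balance the L exponent: (1)·n from U, plus 3·(2) + 4·(-2) = -2 from the rest, must sum to zero.
n − 2 = 0, so n = 2.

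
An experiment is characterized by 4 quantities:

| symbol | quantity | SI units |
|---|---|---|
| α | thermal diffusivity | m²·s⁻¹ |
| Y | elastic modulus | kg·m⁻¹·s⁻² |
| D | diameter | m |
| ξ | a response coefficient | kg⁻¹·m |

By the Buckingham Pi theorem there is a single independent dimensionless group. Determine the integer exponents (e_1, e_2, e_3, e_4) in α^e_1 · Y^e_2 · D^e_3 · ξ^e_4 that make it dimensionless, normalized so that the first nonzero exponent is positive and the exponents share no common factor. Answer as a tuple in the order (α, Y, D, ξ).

M: e_1·(0) + e_2·(1) + e_3·(0) + e_4·(-1) = 0
L: e_1·(2) + e_2·(-1) + e_3·(1) + e_4·(1) = 0
T: e_1·(-1) + e_2·(-2) + e_3·(0) + e_4·(0) = 0
Solving this homogeneous linear system for the smallest-integer solution (first nonzero entry positive) gives (2, -1, -4, -1).

(2, -1, -4, -1)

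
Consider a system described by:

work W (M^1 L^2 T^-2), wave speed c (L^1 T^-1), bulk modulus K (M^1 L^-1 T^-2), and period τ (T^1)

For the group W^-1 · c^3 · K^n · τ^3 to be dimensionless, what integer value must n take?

Balance the M exponent: (1)·n from K, plus −(1) + 3·(0) + 3·(0) = -1 from the rest, must sum to zero.
n − 1 = 0, so n = 1.

1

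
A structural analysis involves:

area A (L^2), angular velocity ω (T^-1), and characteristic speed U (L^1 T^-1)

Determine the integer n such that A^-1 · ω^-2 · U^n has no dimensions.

Balance the L exponent: (1)·n from U, plus −(2) − 2·(0) = -2 from the rest, must sum to zero.
n − 2 = 0, so n = 2.

2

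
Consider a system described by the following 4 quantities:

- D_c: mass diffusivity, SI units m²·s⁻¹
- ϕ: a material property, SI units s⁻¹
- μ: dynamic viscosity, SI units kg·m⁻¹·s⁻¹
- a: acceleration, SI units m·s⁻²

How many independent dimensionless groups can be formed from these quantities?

1

There are 4 variables and 3 base dimensions (M, L, T).
The dimension matrix has rank 3.
Independent dimensionless groups: 4 − 3 = 1.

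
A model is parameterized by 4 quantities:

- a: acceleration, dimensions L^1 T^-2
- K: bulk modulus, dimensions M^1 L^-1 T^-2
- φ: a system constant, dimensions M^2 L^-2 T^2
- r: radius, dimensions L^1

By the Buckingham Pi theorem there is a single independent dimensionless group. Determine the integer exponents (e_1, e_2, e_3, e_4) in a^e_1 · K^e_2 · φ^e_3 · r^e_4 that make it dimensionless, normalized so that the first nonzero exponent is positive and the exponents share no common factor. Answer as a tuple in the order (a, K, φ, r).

M: e_1·(0) + e_2·(1) + e_3·(2) + e_4·(0) = 0
L: e_1·(1) + e_2·(-1) + e_3·(-2) + e_4·(1) = 0
T: e_1·(-2) + e_2·(-2) + e_3·(2) + e_4·(0) = 0
Solving this homogeneous linear system for the smallest-integer solution (first nonzero entry positive) gives (3, -2, 1, -3).

(3, -2, 1, -3)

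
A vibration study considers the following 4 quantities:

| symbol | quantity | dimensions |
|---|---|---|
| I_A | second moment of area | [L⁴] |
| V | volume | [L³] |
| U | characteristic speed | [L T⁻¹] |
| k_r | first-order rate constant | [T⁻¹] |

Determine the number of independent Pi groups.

There are 4 variables and 2 base dimensions (L, T).
The dimension matrix has rank 2.
Independent dimensionless groups: 4 − 2 = 2.

2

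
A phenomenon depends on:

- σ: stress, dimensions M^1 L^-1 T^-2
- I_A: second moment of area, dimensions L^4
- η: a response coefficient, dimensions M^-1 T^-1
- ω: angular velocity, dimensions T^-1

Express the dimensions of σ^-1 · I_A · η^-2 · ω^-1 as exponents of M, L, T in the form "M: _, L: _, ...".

Collect each base-dimension exponent across the product:
  M: −(1) + (0) − 2·(-1) − (0) = 1
  L: −(-1) + (4) − 2·(0) − (0) = 5
  T: −(-2) + (0) − 2·(-1) − (-1) = 5
So the dimensions are [M L⁵ T⁵].

M: 1, L: 5, T: 5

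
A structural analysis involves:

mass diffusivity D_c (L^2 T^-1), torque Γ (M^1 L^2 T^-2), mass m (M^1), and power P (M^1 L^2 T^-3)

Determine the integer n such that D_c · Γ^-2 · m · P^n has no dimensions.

Balance the M exponent: (1)·n from P, plus (0) − 2·(1) + (1) = -1 from the rest, must sum to zero.
n − 1 = 0, so n = 1.

1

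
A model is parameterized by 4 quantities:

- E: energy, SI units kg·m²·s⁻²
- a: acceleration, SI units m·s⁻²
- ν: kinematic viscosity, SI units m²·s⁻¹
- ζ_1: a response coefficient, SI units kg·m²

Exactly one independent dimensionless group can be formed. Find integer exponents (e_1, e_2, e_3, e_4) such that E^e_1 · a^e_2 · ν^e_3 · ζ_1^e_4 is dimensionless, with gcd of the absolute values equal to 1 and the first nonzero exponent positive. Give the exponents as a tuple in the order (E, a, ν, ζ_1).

(3, -4, 2, -3)

M: e_1·(1) + e_2·(0) + e_3·(0) + e_4·(1) = 0
L: e_1·(2) + e_2·(1) + e_3·(2) + e_4·(2) = 0
T: e_1·(-2) + e_2·(-2) + e_3·(-1) + e_4·(0) = 0
Solving this homogeneous linear system for the smallest-integer solution (first nonzero entry positive) gives (3, -4, 2, -3).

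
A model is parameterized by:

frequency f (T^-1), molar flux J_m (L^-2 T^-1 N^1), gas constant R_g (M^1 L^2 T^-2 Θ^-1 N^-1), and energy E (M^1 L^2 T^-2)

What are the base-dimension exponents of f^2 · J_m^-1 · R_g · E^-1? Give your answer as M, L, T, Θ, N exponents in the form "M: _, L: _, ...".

Collect each base-dimension exponent across the product:
  M: 2·(0) − (0) + (1) − (1) = 0
  L: 2·(0) − (-2) + (2) − (2) = 2
  T: 2·(-1) − (-1) + (-2) − (-2) = -1
  Θ: 2·(0) − (0) + (-1) − (0) = -1
  N: 2·(0) − (1) + (-1) − (0) = -2
So the dimensions are [L² T⁻¹ Θ⁻¹ N⁻²].

M: 0, L: 2, T: -1, Θ: -1, N: -2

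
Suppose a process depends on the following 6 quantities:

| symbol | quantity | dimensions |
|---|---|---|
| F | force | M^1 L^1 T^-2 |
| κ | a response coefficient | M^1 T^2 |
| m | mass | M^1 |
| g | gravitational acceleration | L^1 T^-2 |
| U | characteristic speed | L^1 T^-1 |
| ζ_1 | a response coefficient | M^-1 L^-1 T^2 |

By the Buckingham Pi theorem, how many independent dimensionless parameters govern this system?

3

There are 6 variables and 3 base dimensions (M, L, T).
The dimension matrix has rank 3.
Independent dimensionless groups: 6 − 3 = 3.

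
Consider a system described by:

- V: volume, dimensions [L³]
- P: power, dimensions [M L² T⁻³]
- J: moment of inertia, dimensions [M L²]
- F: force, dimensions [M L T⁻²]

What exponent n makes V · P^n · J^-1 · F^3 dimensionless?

Balance the M exponent: (1)·n from P, plus (0) − (1) + 3·(1) = 2 from the rest, must sum to zero.
n + 2 = 0, so n = -2.

-2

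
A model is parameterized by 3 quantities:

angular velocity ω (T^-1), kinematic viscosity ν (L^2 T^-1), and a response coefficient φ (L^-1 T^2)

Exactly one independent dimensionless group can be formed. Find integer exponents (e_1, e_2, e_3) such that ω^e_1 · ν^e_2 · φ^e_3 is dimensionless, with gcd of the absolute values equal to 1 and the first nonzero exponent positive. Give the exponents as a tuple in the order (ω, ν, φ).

L: e_1·(0) + e_2·(2) + e_3·(-1) = 0
T: e_1·(-1) + e_2·(-1) + e_3·(2) = 0
Solving this homogeneous linear system for the smallest-integer solution (first nonzero entry positive) gives (3, 1, 2).

(3, 1, 2)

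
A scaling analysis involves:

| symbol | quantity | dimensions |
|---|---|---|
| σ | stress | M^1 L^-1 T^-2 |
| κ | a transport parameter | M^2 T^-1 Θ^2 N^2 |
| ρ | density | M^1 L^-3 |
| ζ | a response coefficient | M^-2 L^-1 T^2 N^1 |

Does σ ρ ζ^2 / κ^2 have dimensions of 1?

no

Sum the exponent of each base dimension across the product:
  M: [σ]_M − 2·[κ]_M + [ρ]_M + 2·[ζ]_M = (1) − 2·(2) + (1) + 2·(-2) = -6
  L: [σ]_L − 2·[κ]_L + [ρ]_L + 2·[ζ]_L = (-1) − 2·(0) + (-3) + 2·(-1) = -6
  T: [σ]_T − 2·[κ]_T + [ρ]_T + 2·[ζ]_T = (-2) − 2·(-1) + (0) + 2·(2) = 4
  Θ: [σ]_Θ − 2·[κ]_Θ + [ρ]_Θ + 2·[ζ]_Θ = (0) − 2·(2) + (0) + 2·(0) = -4
  N: [σ]_N − 2·[κ]_N + [ρ]_N + 2·[ζ]_N = (0) − 2·(2) + (0) + 2·(1) = -2
Net dimensions [M⁻⁶ L⁻⁶ T⁴ Θ⁻⁴ N⁻²] ≠ [1] — not dimensionless.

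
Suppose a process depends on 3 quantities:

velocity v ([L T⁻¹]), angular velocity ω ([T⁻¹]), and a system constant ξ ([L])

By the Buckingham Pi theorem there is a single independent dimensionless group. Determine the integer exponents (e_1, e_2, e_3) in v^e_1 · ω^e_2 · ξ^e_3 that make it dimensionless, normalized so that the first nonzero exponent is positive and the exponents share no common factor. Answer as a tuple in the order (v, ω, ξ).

L: e_1·(1) + e_2·(0) + e_3·(1) = 0
T: e_1·(-1) + e_2·(-1) + e_3·(0) = 0
Solving this homogeneous linear system for the smallest-integer solution (first nonzero entry positive) gives (1, -1, -1).

(1, -1, -1)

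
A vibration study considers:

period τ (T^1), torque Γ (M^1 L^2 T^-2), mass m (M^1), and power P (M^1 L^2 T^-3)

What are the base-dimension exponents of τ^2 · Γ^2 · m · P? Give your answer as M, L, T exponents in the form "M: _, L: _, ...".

Collect each base-dimension exponent across the product:
  M: 2·(0) + 2·(1) + (1) + (1) = 4
  L: 2·(0) + 2·(2) + (0) + (2) = 6
  T: 2·(1) + 2·(-2) + (0) + (-3) = -5
So the dimensions are [M⁴ L⁶ T⁻⁵].

M: 4, L: 6, T: -5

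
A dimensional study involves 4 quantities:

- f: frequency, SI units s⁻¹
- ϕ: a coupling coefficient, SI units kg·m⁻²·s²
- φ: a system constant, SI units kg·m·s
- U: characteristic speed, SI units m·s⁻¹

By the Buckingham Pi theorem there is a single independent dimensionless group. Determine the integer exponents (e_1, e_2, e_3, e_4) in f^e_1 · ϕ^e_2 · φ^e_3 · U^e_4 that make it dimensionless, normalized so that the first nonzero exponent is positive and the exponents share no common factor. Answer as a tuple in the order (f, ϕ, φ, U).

(2, -1, 1, -3)

M: e_1·(0) + e_2·(1) + e_3·(1) + e_4·(0) = 0
L: e_1·(0) + e_2·(-2) + e_3·(1) + e_4·(1) = 0
T: e_1·(-1) + e_2·(2) + e_3·(1) + e_4·(-1) = 0
Solving this homogeneous linear system for the smallest-integer solution (first nonzero entry positive) gives (2, -1, 1, -3).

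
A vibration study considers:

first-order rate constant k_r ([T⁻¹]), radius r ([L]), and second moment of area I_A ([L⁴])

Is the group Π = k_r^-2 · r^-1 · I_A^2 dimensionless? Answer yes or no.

Sum the exponent of each base dimension across the product:
  L: −2·[k_r]_L − [r]_L + 2·[I_A]_L = −2·(0) − (1) + 2·(4) = 7
  T: −2·[k_r]_T − [r]_T + 2·[I_A]_T = −2·(-1) − (0) + 2·(0) = 2
Net dimensions [L⁷ T²] ≠ [1] — not dimensionless.

no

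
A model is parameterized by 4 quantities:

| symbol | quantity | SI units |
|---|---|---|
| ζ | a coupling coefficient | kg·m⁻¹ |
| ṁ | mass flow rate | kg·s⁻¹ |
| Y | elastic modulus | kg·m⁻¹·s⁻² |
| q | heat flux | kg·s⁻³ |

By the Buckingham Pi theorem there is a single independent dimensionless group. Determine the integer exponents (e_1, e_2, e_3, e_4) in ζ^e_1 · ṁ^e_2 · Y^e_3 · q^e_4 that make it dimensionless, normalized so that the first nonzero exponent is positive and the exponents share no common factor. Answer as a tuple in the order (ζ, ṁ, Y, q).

M: e_1·(1) + e_2·(1) + e_3·(1) + e_4·(1) = 0
L: e_1·(-1) + e_2·(0) + e_3·(-1) + e_4·(0) = 0
T: e_1·(0) + e_2·(-1) + e_3·(-2) + e_4·(-3) = 0
Solving this homogeneous linear system for the smallest-integer solution (first nonzero entry positive) gives (1, -1, -1, 1).

(1, -1, -1, 1)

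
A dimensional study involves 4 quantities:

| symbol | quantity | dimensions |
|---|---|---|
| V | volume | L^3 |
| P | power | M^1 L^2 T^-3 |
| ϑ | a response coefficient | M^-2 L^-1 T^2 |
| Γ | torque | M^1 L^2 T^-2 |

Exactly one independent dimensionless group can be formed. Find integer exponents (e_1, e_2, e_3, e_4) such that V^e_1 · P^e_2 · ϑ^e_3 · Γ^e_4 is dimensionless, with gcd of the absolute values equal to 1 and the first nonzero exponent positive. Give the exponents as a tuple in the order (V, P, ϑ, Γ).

M: e_1·(0) + e_2·(1) + e_3·(-2) + e_4·(1) = 0
L: e_1·(3) + e_2·(2) + e_3·(-1) + e_4·(2) = 0
T: e_1·(0) + e_2·(-3) + e_3·(2) + e_4·(-2) = 0
Solving this homogeneous linear system for the smallest-integer solution (first nonzero entry positive) gives (1, 2, -1, -4).

(1, 2, -1, -4)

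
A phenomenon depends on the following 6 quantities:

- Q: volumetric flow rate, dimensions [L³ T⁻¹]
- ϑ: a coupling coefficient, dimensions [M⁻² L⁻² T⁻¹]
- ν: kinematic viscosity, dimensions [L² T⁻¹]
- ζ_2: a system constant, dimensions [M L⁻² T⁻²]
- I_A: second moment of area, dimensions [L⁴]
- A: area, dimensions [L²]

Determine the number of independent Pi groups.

3

There are 6 variables and 3 base dimensions (M, L, T).
The dimension matrix has rank 3.
Independent dimensionless groups: 6 − 3 = 3.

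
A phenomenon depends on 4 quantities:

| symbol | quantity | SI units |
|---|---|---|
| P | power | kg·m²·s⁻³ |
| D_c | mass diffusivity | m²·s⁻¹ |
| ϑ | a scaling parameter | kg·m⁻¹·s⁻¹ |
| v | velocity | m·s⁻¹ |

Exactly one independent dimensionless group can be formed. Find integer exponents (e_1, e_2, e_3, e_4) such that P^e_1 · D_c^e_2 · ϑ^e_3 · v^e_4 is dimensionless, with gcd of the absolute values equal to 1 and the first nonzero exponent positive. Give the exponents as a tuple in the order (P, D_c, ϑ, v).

M: e_1·(1) + e_2·(0) + e_3·(1) + e_4·(0) = 0
L: e_1·(2) + e_2·(2) + e_3·(-1) + e_4·(1) = 0
T: e_1·(-3) + e_2·(-1) + e_3·(-1) + e_4·(-1) = 0
Solving this homogeneous linear system for the smallest-integer solution (first nonzero entry positive) gives (1, -1, -1, -1).

(1, -1, -1, -1)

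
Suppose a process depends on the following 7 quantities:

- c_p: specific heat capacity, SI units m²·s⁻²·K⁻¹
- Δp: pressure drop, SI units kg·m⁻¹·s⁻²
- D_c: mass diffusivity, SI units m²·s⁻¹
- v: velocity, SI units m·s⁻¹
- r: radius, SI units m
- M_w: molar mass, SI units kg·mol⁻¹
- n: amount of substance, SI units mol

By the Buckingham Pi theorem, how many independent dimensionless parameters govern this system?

There are 7 variables and 5 base dimensions (M, L, T, Θ, N).
The dimension matrix has rank 5.
Independent dimensionless groups: 7 − 5 = 2.

2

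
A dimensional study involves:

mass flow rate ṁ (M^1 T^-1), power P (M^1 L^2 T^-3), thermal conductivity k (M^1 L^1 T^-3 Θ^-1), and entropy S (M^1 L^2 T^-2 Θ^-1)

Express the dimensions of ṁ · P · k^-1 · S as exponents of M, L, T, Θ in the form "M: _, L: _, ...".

Collect each base-dimension exponent across the product:
  M: (1) + (1) − (1) + (1) = 2
  L: (0) + (2) − (1) + (2) = 3
  T: (-1) + (-3) − (-3) + (-2) = -3
  Θ: (0) + (0) − (-1) + (-1) = 0
So the dimensions are [M² L³ T⁻³].

M: 2, L: 3, T: -3, Θ: 0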